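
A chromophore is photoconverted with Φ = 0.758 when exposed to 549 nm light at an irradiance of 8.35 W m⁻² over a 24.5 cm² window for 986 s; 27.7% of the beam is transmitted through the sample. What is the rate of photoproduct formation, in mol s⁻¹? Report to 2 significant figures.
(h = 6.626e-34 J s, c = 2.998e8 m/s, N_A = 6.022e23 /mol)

Photon energy at 549 nm: hc/λ = (6.626e-34)(2.998e8)/(549e-9) = 3.618e-19 J.
Energy delivered: (8.35 W m⁻²)(24.5e-4 m²)(986 s) = 20.17 J.
Photons incident: 20.17 / 3.618e-19 = 5.575e19, i.e. 5.575e19/6.022e23 = 9.258e-5 mol.
Fraction absorbed: 1 − 27.7/100 = 0.7230.
Photons absorbed: 0.7230 × 9.258e-5 = 6.694e-5 mol.
Product formed: 0.758 × 6.694e-5 = 5.074e-5 mol.
Rate: 5.074e-5 / 986 s = 5.1e-8 mol s⁻¹.

5.1e-8 mol s⁻¹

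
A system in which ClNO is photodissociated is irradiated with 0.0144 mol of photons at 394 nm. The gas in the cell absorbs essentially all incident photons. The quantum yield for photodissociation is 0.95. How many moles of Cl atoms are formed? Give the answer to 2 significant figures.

Product: Φ × n_abs = 0.95 × 0.0144 = 0.01368 mol.

0.014 mol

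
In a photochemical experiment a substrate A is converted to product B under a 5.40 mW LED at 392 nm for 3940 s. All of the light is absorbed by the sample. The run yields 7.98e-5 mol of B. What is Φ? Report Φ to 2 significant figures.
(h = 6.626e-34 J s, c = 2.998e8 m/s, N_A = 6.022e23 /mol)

Photon energy at 392 nm: hc/λ = (6.626e-34)(2.998e8)/(392e-9) = 5.068e-19 J.
Energy delivered: (5.40 mW)(3940 s) = 21.28 J.
Photons incident: 21.28 / 5.068e-19 = 4.199e19, i.e. 4.199e19/6.022e23 = 6.973e-5 mol.
Φ = 7.98e-5 mol / 6.973e-5 mol photons = 1.1.

Φ = 1.1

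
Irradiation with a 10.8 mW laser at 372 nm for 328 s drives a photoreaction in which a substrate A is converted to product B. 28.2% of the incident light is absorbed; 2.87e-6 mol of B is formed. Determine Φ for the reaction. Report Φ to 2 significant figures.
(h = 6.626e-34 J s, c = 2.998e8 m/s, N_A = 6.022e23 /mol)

Photon energy at 372 nm: hc/λ = (6.626e-34)(2.998e8)/(372e-9) = 5.340e-19 J.
Energy delivered: (10.8 mW)(328 s) = 3.542 J.
Photons incident: 3.542 / 5.340e-19 = 6.633e18, i.e. 6.633e18/6.022e23 = 1.101e-5 mol.
Photons absorbed: 0.282 × 1.101e-5 = 3.105e-6 mol.
Φ = 2.87e-6 mol / 3.105e-6 mol photons = 0.92.

Φ = 0.92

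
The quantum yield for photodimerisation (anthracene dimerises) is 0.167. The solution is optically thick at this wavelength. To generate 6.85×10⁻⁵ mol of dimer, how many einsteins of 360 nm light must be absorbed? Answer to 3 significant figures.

Photons that must be absorbed: 6.85×10⁻⁵ / 0.167 = 4.102×10⁻⁴ mol.

4.10×10⁻⁴ einstein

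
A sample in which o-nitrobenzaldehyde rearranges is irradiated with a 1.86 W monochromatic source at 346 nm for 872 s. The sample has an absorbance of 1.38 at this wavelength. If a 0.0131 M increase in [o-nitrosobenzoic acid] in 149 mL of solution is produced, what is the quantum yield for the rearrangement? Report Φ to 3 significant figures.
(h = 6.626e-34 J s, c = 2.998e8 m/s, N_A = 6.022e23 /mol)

Φ = 0.434

Product: (0.0131 M)(0.149 L) = 0.001952 mol.
Photon energy at 346 nm: hc/λ = (6.626e-34)(2.998e8)/(346e-9) = 5.741e-19 J.
Energy delivered: (1.86 W)(872 s) = 1622 J.
Photons incident: 1622 / 5.741e-19 = 2.825e21, i.e. 2.825e21/6.022e23 = 0.004691 mol.
Fraction absorbed: 1 − 10^(−1.38) = 0.9583.
Photons absorbed: 0.9583 × 0.004691 = 0.004495 mol.
Φ = 0.001952 mol / 0.004495 mol photons = 0.434.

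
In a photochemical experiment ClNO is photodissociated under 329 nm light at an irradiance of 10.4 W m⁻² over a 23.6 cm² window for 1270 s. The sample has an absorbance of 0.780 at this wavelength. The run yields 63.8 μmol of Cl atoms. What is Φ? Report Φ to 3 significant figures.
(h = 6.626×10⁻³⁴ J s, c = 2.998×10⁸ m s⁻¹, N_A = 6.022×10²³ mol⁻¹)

Φ = 0.892

Product: 63.8 μmol = 6.38×10⁻⁵ mol.
Photon energy at 329 nm: hc/λ = (6.626×10⁻³⁴)(2.998×10⁸)/(329×10⁻⁹) = 6.038×10⁻¹⁹ J.
Energy delivered: (10.4 W m⁻²)(23.6×10⁻⁴ m²)(1270 s) = 31.17 J.
Photons incident: 31.17 / 6.038×10⁻¹⁹ = 5.162×10¹⁹, i.e. 5.162×10¹⁹/6.022×10²³ = 8.572×10⁻⁵ mol.
Fraction absorbed: 1 − 10^(−0.780) = 0.8340.
Photons absorbed: 0.8340 × 8.572×10⁻⁵ = 7.149×10⁻⁵ mol.
Φ = 6.38×10⁻⁵ mol / 7.149×10⁻⁵ mol photons = 0.892.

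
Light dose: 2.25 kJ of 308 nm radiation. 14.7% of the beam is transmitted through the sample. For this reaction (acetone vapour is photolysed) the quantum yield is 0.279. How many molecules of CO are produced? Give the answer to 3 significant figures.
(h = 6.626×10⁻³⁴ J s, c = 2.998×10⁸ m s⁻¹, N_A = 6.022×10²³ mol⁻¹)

Photon energy at 308 nm: hc/λ = (6.626×10⁻³⁴)(2.998×10⁸)/(308×10⁻⁹) = 6.450×10⁻¹⁹ J.
Incident energy: 2.25 kJ = 2250 J.
Photons incident: 2250 / 6.450×10⁻¹⁹ = 3.488×10²¹, i.e. 3.488×10²¹/6.022×10²³ = 0.005792 mol.
Fraction absorbed: 1 − 14.7/100 = 0.8530.
Photons absorbed: 0.8530 × 0.005792 = 0.004941 mol.
Product: Φ × n_abs = 0.279 × 0.004941 = 0.001379 mol.
As a count: 0.001379 × 6.022×10²³ = 8.30×10²⁰.

8.30×10²⁰ molecules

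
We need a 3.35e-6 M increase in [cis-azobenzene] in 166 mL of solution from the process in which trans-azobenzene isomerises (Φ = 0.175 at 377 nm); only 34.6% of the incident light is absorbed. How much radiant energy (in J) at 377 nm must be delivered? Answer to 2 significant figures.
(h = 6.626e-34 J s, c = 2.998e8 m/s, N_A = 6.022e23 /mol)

2.9 J

Product: (3.35e-6 M)(0.166 L) = 5.561e-7 mol.
Photons that must be absorbed: 5.561e-7 / 0.175 = 3.178e-6 mol.
Incident photons needed: 3.178e-6 / 0.346 = 9.185e-6 mol.
Photon energy: hc/λ = 5.269e-19 J; per mole, 3.173e5 J mol⁻¹.
Energy required: 9.185e-6 × 3.173e5 = 2.9 J.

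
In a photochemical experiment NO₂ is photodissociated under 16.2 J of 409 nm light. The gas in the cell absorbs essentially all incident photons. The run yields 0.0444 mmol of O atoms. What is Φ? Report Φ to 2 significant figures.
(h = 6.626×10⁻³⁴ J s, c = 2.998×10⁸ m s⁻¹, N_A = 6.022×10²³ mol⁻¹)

Φ = 0.80

Product: 0.0444 mmol = 4.44×10⁻⁵ mol.
Photon energy at 409 nm: hc/λ = (6.626×10⁻³⁴)(2.998×10⁸)/(409×10⁻⁹) = 4.857×10⁻¹⁹ J.
Photons incident: 16.2 / 4.857×10⁻¹⁹ = 3.335×10¹⁹, i.e. 3.335×10¹⁹/6.022×10²³ = 5.538×10⁻⁵ mol.
Φ = 4.44×10⁻⁵ mol / 5.538×10⁻⁵ mol photons = 0.80.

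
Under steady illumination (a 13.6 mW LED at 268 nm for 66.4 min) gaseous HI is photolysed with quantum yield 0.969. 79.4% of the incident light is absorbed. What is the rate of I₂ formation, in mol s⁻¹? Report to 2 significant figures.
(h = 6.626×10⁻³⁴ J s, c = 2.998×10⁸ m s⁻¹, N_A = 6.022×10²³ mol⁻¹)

2.3×10⁻⁸ mol s⁻¹

Photon energy at 268 nm: hc/λ = (6.626×10⁻³⁴)(2.998×10⁸)/(268×10⁻⁹) = 7.412×10⁻¹⁹ J.
Energy delivered: (13.6 mW)(3984 s) = 54.18 J.
Photons incident: 54.18 / 7.412×10⁻¹⁹ = 7.310×10¹⁹, i.e. 7.310×10¹⁹/6.022×10²³ = 1.214×10⁻⁴ mol.
Photons absorbed: 0.794 × 1.214×10⁻⁴ = 9.639×10⁻⁵ mol.
Product formed: 0.969 × 9.639×10⁻⁵ = 9.340×10⁻⁵ mol.
Rate: 9.340×10⁻⁵ / 3984 s = 2.3×10⁻⁸ mol s⁻¹.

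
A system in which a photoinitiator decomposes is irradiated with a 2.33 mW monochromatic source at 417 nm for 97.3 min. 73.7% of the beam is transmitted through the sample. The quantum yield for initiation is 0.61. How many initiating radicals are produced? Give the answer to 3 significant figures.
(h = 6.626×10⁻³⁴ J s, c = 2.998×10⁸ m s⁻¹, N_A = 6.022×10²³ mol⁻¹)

Photon energy at 417 nm: hc/λ = (6.626×10⁻³⁴)(2.998×10⁸)/(417×10⁻⁹) = 4.764×10⁻¹⁹ J.
Energy delivered: (2.33 mW)(5838 s) = 13.60 J.
Photons incident: 13.60 / 4.764×10⁻¹⁹ = 2.855×10¹⁹, i.e. 2.855×10¹⁹/6.022×10²³ = 4.741×10⁻⁵ mol.
Fraction absorbed: 1 − 73.7/100 = 0.2630.
Photons absorbed: 0.2630 × 4.741×10⁻⁵ = 1.247×10⁻⁵ mol.
Product: Φ × n_abs = 0.61 × 1.247×10⁻⁵ = 7.607×10⁻⁶ mol.
As a count: 7.607×10⁻⁶ × 6.022×10²³ = 4.58×10¹⁸.

4.58×10¹⁸ initiating radicals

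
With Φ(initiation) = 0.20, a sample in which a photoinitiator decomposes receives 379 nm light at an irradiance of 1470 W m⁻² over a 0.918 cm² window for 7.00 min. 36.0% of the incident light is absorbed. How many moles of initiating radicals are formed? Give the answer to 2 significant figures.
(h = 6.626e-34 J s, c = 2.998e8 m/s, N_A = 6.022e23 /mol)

1.3e-5 mol

Photon energy at 379 nm: hc/λ = (6.626e-34)(2.998e8)/(379e-9) = 5.241e-19 J.
Energy delivered: (1470 W m⁻²)(0.918e-4 m²)(420 s) = 56.68 J.
Photons incident: 56.68 / 5.241e-19 = 1.081e20, i.e. 1.081e20/6.022e23 = 1.795e-4 mol.
Photons absorbed: 0.360 × 1.795e-4 = 6.462e-5 mol.
Product: Φ × n_abs = 0.20 × 6.462e-5 = 1.292e-5 mol.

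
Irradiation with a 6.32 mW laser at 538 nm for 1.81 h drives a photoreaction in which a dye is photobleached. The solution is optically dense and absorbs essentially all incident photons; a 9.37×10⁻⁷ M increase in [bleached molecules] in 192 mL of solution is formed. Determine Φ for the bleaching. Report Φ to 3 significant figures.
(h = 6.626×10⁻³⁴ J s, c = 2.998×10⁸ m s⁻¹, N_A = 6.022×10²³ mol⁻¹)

Product: (9.37×10⁻⁷ M)(0.192 L) = 1.799×10⁻⁷ mol.
Photon energy at 538 nm: hc/λ = (6.626×10⁻³⁴)(2.998×10⁸)/(538×10⁻⁹) = 3.692×10⁻¹⁹ J.
Energy delivered: (6.32 mW)(6516 s) = 41.18 J.
Photons incident: 41.18 / 3.692×10⁻¹⁹ = 1.115×10²⁰, i.e. 1.115×10²⁰/6.022×10²³ = 1.852×10⁻⁴ mol.
Φ = 1.799×10⁻⁷ mol / 1.852×10⁻⁴ mol photons = 9.71×10⁻⁴.

Φ = 9.71×10⁻⁴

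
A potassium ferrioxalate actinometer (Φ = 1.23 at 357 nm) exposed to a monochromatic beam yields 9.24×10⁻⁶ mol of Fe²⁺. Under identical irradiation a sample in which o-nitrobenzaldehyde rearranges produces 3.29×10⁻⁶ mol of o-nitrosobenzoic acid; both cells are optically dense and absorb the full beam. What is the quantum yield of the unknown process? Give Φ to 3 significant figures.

Φ = 0.438

Photons absorbed by the actinometer: 9.24×10⁻⁶ / 1.23 = 7.512×10⁻⁶ mol.
Φ(unknown) = 3.29×10⁻⁶ / 7.512×10⁻⁶ = 0.438.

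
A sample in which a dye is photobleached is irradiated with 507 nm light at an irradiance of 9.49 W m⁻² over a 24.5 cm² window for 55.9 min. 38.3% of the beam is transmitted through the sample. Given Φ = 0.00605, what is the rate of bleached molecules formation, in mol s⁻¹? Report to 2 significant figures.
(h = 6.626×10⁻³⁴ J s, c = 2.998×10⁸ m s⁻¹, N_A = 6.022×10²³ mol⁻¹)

Photon energy at 507 nm: hc/λ = (6.626×10⁻³⁴)(2.998×10⁸)/(507×10⁻⁹) = 3.918×10⁻¹⁹ J.
Energy delivered: (9.49 W m⁻²)(24.5×10⁻⁴ m²)(3354 s) = 77.98 J.
Photons incident: 77.98 / 3.918×10⁻¹⁹ = 1.990×10²⁰, i.e. 1.990×10²⁰/6.022×10²³ = 3.305×10⁻⁴ mol.
Fraction absorbed: 1 − 38.3/100 = 0.6170.
Photons absorbed: 0.6170 × 3.305×10⁻⁴ = 2.039×10⁻⁴ mol.
Product formed: 0.00605 × 2.039×10⁻⁴ = 1.234×10⁻⁶ mol.
Rate: 1.234×10⁻⁶ / 3354 s = 3.7×10⁻¹⁰ mol s⁻¹.

3.7×10⁻¹⁰ mol s⁻¹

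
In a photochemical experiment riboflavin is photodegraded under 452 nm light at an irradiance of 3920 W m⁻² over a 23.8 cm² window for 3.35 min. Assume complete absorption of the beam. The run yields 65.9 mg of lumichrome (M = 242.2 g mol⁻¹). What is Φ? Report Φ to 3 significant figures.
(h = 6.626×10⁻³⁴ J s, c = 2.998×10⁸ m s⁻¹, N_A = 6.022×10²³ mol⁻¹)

Product: 65.9 mg / 242.2 g mol⁻¹ = 2.721×10⁻⁴ mol.
Photon energy at 452 nm: hc/λ = (6.626×10⁻³⁴)(2.998×10⁸)/(452×10⁻⁹) = 4.395×10⁻¹⁹ J.
Energy delivered: (3920 W m⁻²)(23.8×10⁻⁴ m²)(201 s) = 1875 J.
Photons incident: 1875 / 4.395×10⁻¹⁹ = 4.266×10²¹, i.e. 4.266×10²¹/6.022×10²³ = 0.007084 mol.
Φ = 2.721×10⁻⁴ mol / 0.007084 mol photons = 0.0384.

Φ = 0.0384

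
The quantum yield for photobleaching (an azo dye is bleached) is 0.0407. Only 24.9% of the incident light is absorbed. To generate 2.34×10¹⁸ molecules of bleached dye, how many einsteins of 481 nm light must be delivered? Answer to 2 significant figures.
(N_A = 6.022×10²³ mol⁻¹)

3.8×10⁻⁴ einstein

Product: 2.34×10¹⁸ / 6.022×10²³ = 3.886×10⁻⁶ mol.
Photons that must be absorbed: 3.886×10⁻⁶ / 0.0407 = 9.548×10⁻⁵ mol.
Incident photons needed: 9.548×10⁻⁵ / 0.249 = 3.835×10⁻⁴ mol.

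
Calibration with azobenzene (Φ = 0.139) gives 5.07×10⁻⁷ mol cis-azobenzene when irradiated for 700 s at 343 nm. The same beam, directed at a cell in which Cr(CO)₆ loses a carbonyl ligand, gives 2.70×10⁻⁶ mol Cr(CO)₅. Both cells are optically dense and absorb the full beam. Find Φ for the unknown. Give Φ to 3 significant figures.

Photons absorbed by the actinometer: 5.07×10⁻⁷ / 0.139 = 3.647×10⁻⁶ mol.
Φ(unknown) = 2.70×10⁻⁶ / 3.647×10⁻⁶ = 0.740.

Φ = 0.740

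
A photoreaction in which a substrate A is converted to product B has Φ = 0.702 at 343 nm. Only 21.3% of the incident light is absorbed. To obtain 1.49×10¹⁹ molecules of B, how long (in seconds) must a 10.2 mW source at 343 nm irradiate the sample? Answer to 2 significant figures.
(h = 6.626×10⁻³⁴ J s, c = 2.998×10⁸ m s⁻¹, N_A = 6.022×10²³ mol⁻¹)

t ≈ 5700 s

Product: 1.49×10¹⁹ / 6.022×10²³ = 2.474×10⁻⁵ mol.
Photons that must be absorbed: 2.474×10⁻⁵ / 0.702 = 3.524×10⁻⁵ mol.
Incident photons needed: 3.524×10⁻⁵ / 0.213 = 1.654×10⁻⁴ mol.
Photon energy: hc/λ = 5.791×10⁻¹⁹ J; per mole, 3.487×10⁵ J mol⁻¹.
Energy required: 1.654×10⁻⁴ × 3.487×10⁵ = 57.67 J.
Time: 57.67 J / 0.0102 W = 5700 s.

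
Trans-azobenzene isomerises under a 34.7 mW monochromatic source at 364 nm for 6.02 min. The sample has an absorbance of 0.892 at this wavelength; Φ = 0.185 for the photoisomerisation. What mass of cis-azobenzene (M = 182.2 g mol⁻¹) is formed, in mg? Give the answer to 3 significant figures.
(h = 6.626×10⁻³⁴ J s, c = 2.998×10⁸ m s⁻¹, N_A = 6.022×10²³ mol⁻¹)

Photon energy at 364 nm: hc/λ = (6.626×10⁻³⁴)(2.998×10⁸)/(364×10⁻⁹) = 5.457×10⁻¹⁹ J.
Energy delivered: (34.7 mW)(361.2 s) = 12.53 J.
Photons incident: 12.53 / 5.457×10⁻¹⁹ = 2.296×10¹⁹, i.e. 2.296×10¹⁹/6.022×10²³ = 3.813×10⁻⁵ mol.
Fraction absorbed: 1 − 10^(−0.892) = 0.8718.
Photons absorbed: 0.8718 × 3.813×10⁻⁵ = 3.324×10⁻⁵ mol.
Product: Φ × n_abs = 0.185 × 3.324×10⁻⁵ = 6.149×10⁻⁶ mol.
Mass: 6.149×10⁻⁶ × 182.2 = 0.001120 g = 1.12 mg.

1.12 mg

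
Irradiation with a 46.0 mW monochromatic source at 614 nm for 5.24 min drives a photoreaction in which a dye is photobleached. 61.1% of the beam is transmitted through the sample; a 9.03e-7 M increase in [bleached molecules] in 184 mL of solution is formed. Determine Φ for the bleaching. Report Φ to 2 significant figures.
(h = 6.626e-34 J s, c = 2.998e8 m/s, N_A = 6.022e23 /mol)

Product: (9.03e-7 M)(0.184 L) = 1.662e-7 mol.
Photon energy at 614 nm: hc/λ = (6.626e-34)(2.998e8)/(614e-9) = 3.235e-19 J.
Energy delivered: (46.0 mW)(314.4 s) = 14.46 J.
Photons incident: 14.46 / 3.235e-19 = 4.470e19, i.e. 4.470e19/6.022e23 = 7.423e-5 mol.
Fraction absorbed: 1 − 61.1/100 = 0.3890.
Photons absorbed: 0.3890 × 7.423e-5 = 2.888e-5 mol.
Φ = 1.662e-7 mol / 2.888e-5 mol photons = 0.0058.

Φ = 0.0058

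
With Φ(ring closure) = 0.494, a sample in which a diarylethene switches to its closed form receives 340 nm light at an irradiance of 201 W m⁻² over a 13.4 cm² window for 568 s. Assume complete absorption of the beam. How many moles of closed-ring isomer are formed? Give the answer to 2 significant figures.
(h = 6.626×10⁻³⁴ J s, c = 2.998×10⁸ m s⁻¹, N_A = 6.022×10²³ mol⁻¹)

2.1×10⁻⁴ mol

Photon energy at 340 nm: hc/λ = (6.626×10⁻³⁴)(2.998×10⁸)/(340×10⁻⁹) = 5.843×10⁻¹⁹ J.
Energy delivered: (201 W m⁻²)(13.4×10⁻⁴ m²)(568 s) = 153.0 J.
Photons incident: 153.0 / 5.843×10⁻¹⁹ = 2.619×10²⁰, i.e. 2.619×10²⁰/6.022×10²³ = 4.349×10⁻⁴ mol.
Product: Φ × n_abs = 0.494 × 4.349×10⁻⁴ = 2.148×10⁻⁴ mol.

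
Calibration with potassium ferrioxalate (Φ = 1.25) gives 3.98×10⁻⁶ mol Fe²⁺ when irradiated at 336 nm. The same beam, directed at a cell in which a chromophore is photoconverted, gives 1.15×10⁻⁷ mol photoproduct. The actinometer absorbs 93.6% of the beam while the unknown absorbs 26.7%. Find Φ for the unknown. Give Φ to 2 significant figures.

Photons absorbed by the actinometer: 3.98×10⁻⁶ / 1.25 = 3.184×10⁻⁶ mol.
Incident flux: 3.184×10⁻⁶ / 0.936 = 3.402×10⁻⁶ einstein.
Absorbed by unknown: 0.267 × 3.402×10⁻⁶ = 9.083×10⁻⁷ mol.
Φ(unknown) = 1.15×10⁻⁷ / 9.083×10⁻⁷ = 0.13.

Φ = 0.13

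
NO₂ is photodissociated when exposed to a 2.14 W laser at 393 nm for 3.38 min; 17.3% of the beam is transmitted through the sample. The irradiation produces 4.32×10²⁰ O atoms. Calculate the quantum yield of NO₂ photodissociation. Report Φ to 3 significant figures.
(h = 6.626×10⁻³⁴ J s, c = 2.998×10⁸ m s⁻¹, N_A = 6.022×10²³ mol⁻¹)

Product: 4.32×10²⁰ / 6.022×10²³ = 7.174×10⁻⁴ mol.
Photon energy at 393 nm: hc/λ = (6.626×10⁻³⁴)(2.998×10⁸)/(393×10⁻⁹) = 5.055×10⁻¹⁹ J.
Energy delivered: (2.14 W)(202.8 s) = 434.0 J.
Photons incident: 434.0 / 5.055×10⁻¹⁹ = 8.586×10²⁰, i.e. 8.586×10²⁰/6.022×10²³ = 0.001426 mol.
Fraction absorbed: 1 − 17.3/100 = 0.8270.
Photons absorbed: 0.8270 × 0.001426 = 0.001179 mol.
Φ = 7.174×10⁻⁴ mol / 0.001179 mol photons = 0.608.

Φ = 0.608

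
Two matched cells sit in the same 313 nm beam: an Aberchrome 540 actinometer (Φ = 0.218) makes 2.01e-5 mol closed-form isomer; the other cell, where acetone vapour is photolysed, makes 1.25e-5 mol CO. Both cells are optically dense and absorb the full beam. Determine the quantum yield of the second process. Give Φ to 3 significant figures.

Φ = 0.136

Photons absorbed by the actinometer: 2.01e-5 / 0.218 = 9.220e-5 mol.
Φ(unknown) = 1.25e-5 / 9.220e-5 = 0.136.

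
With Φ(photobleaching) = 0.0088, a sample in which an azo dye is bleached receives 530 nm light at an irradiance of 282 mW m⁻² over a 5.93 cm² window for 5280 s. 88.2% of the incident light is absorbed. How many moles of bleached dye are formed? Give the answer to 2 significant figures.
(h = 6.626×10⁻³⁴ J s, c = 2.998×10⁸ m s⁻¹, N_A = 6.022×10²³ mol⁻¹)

3.0×10⁻⁸ mol

Photon energy at 530 nm: hc/λ = (6.626×10⁻³⁴)(2.998×10⁸)/(530×10⁻⁹) = 3.748×10⁻¹⁹ J.
Energy delivered: (282 mW m⁻²)(5.93×10⁻⁴ m²)(5280 s) = 0.8830 J.
Photons incident: 0.8830 / 3.748×10⁻¹⁹ = 2.356×10¹⁸, i.e. 2.356×10¹⁸/6.022×10²³ = 3.912×10⁻⁶ mol.
Photons absorbed: 0.882 × 3.912×10⁻⁶ = 3.450×10⁻⁶ mol.
Product: Φ × n_abs = 0.0088 × 3.450×10⁻⁶ = 3.036×10⁻⁸ mol.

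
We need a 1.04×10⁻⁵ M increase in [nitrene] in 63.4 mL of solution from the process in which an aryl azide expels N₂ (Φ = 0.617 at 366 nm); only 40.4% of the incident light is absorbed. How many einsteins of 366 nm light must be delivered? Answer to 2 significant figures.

Product: (1.04×10⁻⁵ M)(0.0634 L) = 6.594×10⁻⁷ mol.
Photons that must be absorbed: 6.594×10⁻⁷ / 0.617 = 1.069×10⁻⁶ mol.
Incident photons needed: 1.069×10⁻⁶ / 0.404 = 2.646×10⁻⁶ mol.

2.6×10⁻⁶ einstein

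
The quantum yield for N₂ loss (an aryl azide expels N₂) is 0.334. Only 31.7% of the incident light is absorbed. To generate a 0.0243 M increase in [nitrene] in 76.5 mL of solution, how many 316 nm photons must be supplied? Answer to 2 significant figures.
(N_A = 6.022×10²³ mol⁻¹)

Product: (0.0243 M)(0.0765 L) = 0.001859 mol.
Photons that must be absorbed: 0.001859 / 0.334 = 0.005566 mol.
Incident photons needed: 0.005566 / 0.317 = 0.01756 mol.
Photon count: 0.01756 × 6.022×10²³ = 1.1×10²².

1.1×10²² photons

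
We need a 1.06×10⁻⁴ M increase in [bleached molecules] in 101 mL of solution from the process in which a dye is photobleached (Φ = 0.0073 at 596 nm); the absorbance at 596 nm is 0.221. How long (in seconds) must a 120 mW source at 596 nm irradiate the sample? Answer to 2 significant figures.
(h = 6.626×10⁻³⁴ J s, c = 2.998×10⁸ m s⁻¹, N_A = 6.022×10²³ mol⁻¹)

t ≈ 6200 s

Product: (1.06×10⁻⁴ M)(0.101 L) = 1.071×10⁻⁵ mol.
Photons that must be absorbed: 1.071×10⁻⁵ / 0.0073 = 0.001467 mol.
Fraction absorbed: 1 − 10^(−0.221) = 0.3988.
Incident photons needed: 0.001467 / 0.3988 = 0.003679 mol.
Photon energy: hc/λ = 3.333×10⁻¹⁹ J; per mole, 2.007×10⁵ J mol⁻¹.
Energy required: 0.003679 × 2.007×10⁵ = 738.4 J.
Time: 738.4 J / 0.12 W = 6200 s.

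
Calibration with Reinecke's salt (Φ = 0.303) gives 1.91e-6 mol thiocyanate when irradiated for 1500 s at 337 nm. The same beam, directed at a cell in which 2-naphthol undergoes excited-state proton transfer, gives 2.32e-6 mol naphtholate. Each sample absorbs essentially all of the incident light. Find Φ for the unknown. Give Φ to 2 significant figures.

Photons absorbed by the actinometer: 1.91e-6 / 0.303 = 6.304e-6 mol.
Φ(unknown) = 2.32e-6 / 6.304e-6 = 0.37.

Φ = 0.37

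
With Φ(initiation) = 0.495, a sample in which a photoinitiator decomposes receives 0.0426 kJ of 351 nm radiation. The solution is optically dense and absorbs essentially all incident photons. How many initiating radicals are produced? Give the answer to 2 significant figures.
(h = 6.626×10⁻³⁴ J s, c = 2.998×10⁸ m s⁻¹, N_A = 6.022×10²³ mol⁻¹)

Photon energy at 351 nm: hc/λ = (6.626×10⁻³⁴)(2.998×10⁸)/(351×10⁻⁹) = 5.659×10⁻¹⁹ J.
Incident energy: 0.0426 kJ = 42.6 J.
Photons incident: 42.6 / 5.659×10⁻¹⁹ = 7.528×10¹⁹, i.e. 7.528×10¹⁹/6.022×10²³ = 1.250×10⁻⁴ mol.
Product: Φ × n_abs = 0.495 × 1.250×10⁻⁴ = 6.188×10⁻⁵ mol.
As a count: 6.188×10⁻⁵ × 6.022×10²³ = 3.7×10¹⁹.

3.7×10¹⁹ initiating radicals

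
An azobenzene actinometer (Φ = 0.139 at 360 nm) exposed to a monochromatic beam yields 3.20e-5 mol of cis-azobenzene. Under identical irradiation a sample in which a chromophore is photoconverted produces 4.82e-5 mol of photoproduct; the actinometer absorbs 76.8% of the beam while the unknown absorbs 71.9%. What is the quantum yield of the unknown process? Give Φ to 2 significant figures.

Φ = 0.22

Photons absorbed by the actinometer: 3.20e-5 / 0.139 = 2.302e-4 mol.
Incident flux: 2.302e-4 / 0.768 = 2.997e-4 einstein.
Absorbed by unknown: 0.719 × 2.997e-4 = 2.155e-4 mol.
Φ(unknown) = 4.82e-5 / 2.155e-4 = 0.22.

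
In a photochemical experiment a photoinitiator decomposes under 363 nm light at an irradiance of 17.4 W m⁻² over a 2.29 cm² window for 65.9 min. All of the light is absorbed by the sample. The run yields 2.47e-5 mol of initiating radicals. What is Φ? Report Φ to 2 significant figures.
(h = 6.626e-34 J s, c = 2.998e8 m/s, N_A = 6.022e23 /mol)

Photon energy at 363 nm: hc/λ = (6.626e-34)(2.998e8)/(363e-9) = 5.472e-19 J.
Energy delivered: (17.4 W m⁻²)(2.29e-4 m²)(3954 s) = 15.76 J.
Photons incident: 15.76 / 5.472e-19 = 2.880e19, i.e. 2.880e19/6.022e23 = 4.782e-5 mol.
Φ = 2.47e-5 mol / 4.782e-5 mol photons = 0.52.

Φ = 0.52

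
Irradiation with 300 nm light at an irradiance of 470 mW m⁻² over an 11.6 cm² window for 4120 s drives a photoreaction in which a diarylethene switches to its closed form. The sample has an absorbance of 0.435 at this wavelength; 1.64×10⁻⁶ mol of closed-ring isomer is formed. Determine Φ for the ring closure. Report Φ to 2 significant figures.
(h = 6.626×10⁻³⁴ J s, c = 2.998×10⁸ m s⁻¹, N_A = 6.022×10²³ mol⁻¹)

Photon energy at 300 nm: hc/λ = (6.626×10⁻³⁴)(2.998×10⁸)/(300×10⁻⁹) = 6.622×10⁻¹⁹ J.
Energy delivered: (470 mW m⁻²)(11.6×10⁻⁴ m²)(4120 s) = 2.246 J.
Photons incident: 2.246 / 6.622×10⁻¹⁹ = 3.392×10¹⁸, i.e. 3.392×10¹⁸/6.022×10²³ = 5.633×10⁻⁶ mol.
Fraction absorbed: 1 − 10^(−0.435) = 0.6327.
Photons absorbed: 0.6327 × 5.633×10⁻⁶ = 3.564×10⁻⁶ mol.
Φ = 1.64×10⁻⁶ mol / 3.564×10⁻⁶ mol photons = 0.46.

Φ = 0.46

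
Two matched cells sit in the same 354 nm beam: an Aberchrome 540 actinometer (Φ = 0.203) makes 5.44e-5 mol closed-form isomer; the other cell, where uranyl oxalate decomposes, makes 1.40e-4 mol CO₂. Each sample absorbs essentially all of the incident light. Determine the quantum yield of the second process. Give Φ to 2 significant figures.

Φ = 0.52

Photons absorbed by the actinometer: 5.44e-5 / 0.203 = 2.680e-4 mol.
Φ(unknown) = 1.40e-4 / 2.680e-4 = 0.52.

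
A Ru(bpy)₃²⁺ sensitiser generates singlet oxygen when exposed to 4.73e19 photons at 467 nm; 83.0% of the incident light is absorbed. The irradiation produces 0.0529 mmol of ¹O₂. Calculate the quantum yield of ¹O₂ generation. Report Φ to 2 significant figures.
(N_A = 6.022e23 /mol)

Product: 0.0529 mmol = 5.29e-5 mol.
Moles of photons: 4.73e19 / 6.022e23 = 7.855e-5 mol.
Photons absorbed: 0.830 × 7.855e-5 = 6.520e-5 mol.
Φ = 5.29e-5 mol / 6.520e-5 mol photons = 0.81.

Φ = 0.81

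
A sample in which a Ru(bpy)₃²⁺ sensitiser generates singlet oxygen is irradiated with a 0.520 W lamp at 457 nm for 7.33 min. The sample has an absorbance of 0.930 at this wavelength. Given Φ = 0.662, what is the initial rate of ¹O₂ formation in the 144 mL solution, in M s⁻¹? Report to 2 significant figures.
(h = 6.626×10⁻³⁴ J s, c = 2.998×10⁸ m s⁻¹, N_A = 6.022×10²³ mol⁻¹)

Photon energy at 457 nm: hc/λ = (6.626×10⁻³⁴)(2.998×10⁸)/(457×10⁻⁹) = 4.347×10⁻¹⁹ J.
Energy delivered: (0.520 W)(439.8 s) = 228.7 J.
Photons incident: 228.7 / 4.347×10⁻¹⁹ = 5.261×10²⁰, i.e. 5.261×10²⁰/6.022×10²³ = 8.736×10⁻⁴ mol.
Fraction absorbed: 1 − 10^(−0.930) = 0.8825.
Photons absorbed: 0.8825 × 8.736×10⁻⁴ = 7.710×10⁻⁴ mol.
Product formed: 0.662 × 7.710×10⁻⁴ = 5.104×10⁻⁴ mol.
Rate: 5.104×10⁻⁴ mol / (439.8 s × 0.144 L) = 8.1×10⁻⁶ M s⁻¹.

8.1×10⁻⁶ M s⁻¹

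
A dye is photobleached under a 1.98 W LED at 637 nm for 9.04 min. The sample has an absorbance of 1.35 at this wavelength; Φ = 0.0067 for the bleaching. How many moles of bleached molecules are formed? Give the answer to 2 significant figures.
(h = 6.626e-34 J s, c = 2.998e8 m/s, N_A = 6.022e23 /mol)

Photon energy at 637 nm: hc/λ = (6.626e-34)(2.998e8)/(637e-9) = 3.118e-19 J.
Energy delivered: (1.98 W)(542.4 s) = 1074 J.
Photons incident: 1074 / 3.118e-19 = 3.445e21, i.e. 3.445e21/6.022e23 = 0.005721 mol.
Fraction absorbed: 1 − 10^(−1.35) = 0.9553.
Photons absorbed: 0.9553 × 0.005721 = 0.005465 mol.
Product: Φ × n_abs = 0.0067 × 0.005465 = 3.662e-5 mol.

3.7e-5 mol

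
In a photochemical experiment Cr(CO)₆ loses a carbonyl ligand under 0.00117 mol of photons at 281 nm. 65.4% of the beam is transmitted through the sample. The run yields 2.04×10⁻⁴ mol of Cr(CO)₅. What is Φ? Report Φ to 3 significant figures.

Φ = 0.504

Fraction absorbed: 1 − 65.4/100 = 0.3460.
Photons absorbed: 0.3460 × 0.00117 = 4.048×10⁻⁴ mol.
Φ = 2.04×10⁻⁴ mol / 4.048×10⁻⁴ mol photons = 0.504.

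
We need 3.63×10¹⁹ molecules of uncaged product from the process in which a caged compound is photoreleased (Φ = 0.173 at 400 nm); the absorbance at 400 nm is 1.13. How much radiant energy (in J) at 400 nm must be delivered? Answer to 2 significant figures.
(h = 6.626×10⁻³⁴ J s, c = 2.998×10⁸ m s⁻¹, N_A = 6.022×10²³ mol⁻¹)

110 J

Product: 3.63×10¹⁹ / 6.022×10²³ = 6.028×10⁻⁵ mol.
Photons that must be absorbed: 6.028×10⁻⁵ / 0.173 = 3.484×10⁻⁴ mol.
Fraction absorbed: 1 − 10^(−1.13) = 0.9259.
Incident photons needed: 3.484×10⁻⁴ / 0.9259 = 3.763×10⁻⁴ mol.
Photon energy: hc/λ = 4.966×10⁻¹⁹ J; per mole, 2.991×10⁵ J mol⁻¹.
Energy required: 3.763×10⁻⁴ × 2.991×10⁵ = 110 J.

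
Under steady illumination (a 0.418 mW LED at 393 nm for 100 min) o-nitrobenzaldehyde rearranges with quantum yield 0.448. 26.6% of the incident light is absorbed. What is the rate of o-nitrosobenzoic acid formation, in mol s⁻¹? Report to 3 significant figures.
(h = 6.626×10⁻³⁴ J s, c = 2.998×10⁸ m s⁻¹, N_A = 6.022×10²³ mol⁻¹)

1.64×10⁻¹⁰ mol s⁻¹

Photon energy at 393 nm: hc/λ = (6.626×10⁻³⁴)(2.998×10⁸)/(393×10⁻⁹) = 5.055×10⁻¹⁹ J.
Energy delivered: (0.418 mW)(6000 s) = 2.508 J.
Photons incident: 2.508 / 5.055×10⁻¹⁹ = 4.961×10¹⁸, i.e. 4.961×10¹⁸/6.022×10²³ = 8.238×10⁻⁶ mol.
Photons absorbed: 0.266 × 8.238×10⁻⁶ = 2.191×10⁻⁶ mol.
Product formed: 0.448 × 2.191×10⁻⁶ = 9.816×10⁻⁷ mol.
Rate: 9.816×10⁻⁷ / 6000 s = 1.64×10⁻¹⁰ mol s⁻¹.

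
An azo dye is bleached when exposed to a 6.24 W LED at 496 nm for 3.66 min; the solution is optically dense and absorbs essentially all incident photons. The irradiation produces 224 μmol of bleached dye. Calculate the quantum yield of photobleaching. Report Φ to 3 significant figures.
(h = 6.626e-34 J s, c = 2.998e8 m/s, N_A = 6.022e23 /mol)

Product: 224 μmol = 2.24e-4 mol.
Photon energy at 496 nm: hc/λ = (6.626e-34)(2.998e8)/(496e-9) = 4.005e-19 J.
Energy delivered: (6.24 W)(219.6 s) = 1370 J.
Photons incident: 1370 / 4.005e-19 = 3.421e21, i.e. 3.421e21/6.022e23 = 0.005681 mol.
Φ = 2.24e-4 mol / 0.005681 mol photons = 0.0394.

Φ = 0.0394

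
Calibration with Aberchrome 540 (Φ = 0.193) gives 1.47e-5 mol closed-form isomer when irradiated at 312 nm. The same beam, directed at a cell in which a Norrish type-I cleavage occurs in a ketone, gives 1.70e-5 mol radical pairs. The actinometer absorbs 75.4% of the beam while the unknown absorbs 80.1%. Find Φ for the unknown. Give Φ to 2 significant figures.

Photons absorbed by the actinometer: 1.47e-5 / 0.193 = 7.617e-5 mol.
Incident flux: 7.617e-5 / 0.754 = 1.010e-4 einstein.
Absorbed by unknown: 0.801 × 1.010e-4 = 8.090e-5 mol.
Φ(unknown) = 1.70e-5 / 8.090e-5 = 0.21.

Φ = 0.21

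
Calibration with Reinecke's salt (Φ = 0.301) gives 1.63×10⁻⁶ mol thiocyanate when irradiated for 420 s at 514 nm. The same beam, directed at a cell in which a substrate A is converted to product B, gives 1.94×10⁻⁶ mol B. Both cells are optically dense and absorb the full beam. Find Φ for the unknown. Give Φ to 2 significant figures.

Φ = 0.36

Photons absorbed by the actinometer: 1.63×10⁻⁶ / 0.301 = 5.415×10⁻⁶ mol.
Φ(unknown) = 1.94×10⁻⁶ / 5.415×10⁻⁶ = 0.36.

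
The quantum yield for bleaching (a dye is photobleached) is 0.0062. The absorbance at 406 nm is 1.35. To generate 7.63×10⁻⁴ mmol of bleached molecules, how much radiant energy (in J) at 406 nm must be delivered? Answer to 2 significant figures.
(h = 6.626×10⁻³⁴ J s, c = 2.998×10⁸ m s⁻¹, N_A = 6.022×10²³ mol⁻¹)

Product: 7.63×10⁻⁴ mmol = 7.63×10⁻⁷ mol.
Photons that must be absorbed: 7.63×10⁻⁷ / 0.0062 = 1.231×10⁻⁴ mol.
Fraction absorbed: 1 − 10^(−1.35) = 0.9553.
Incident photons needed: 1.231×10⁻⁴ / 0.9553 = 1.289×10⁻⁴ mol.
Photon energy: hc/λ = 4.893×10⁻¹⁹ J; per mole, 2.947×10⁵ J mol⁻¹.
Energy required: 1.289×10⁻⁴ × 2.947×10⁵ = 38 J.

38 J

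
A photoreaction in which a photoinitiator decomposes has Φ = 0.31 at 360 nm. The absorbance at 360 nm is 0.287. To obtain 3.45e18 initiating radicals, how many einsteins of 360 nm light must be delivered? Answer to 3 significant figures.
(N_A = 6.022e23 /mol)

Product: 3.45e18 / 6.022e23 = 5.729e-6 mol.
Photons that must be absorbed: 5.729e-6 / 0.31 = 1.848e-5 mol.
Fraction absorbed: 1 − 10^(−0.287) = 0.4836.
Incident photons needed: 1.848e-5 / 0.4836 = 3.821e-5 mol.

3.82e-5 einstein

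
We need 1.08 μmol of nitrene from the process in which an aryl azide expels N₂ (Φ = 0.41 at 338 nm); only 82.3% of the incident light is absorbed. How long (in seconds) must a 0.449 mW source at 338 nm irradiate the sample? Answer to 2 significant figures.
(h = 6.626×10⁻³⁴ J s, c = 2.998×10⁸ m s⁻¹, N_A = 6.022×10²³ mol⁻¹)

Product: 1.08 μmol = 1.08×10⁻⁶ mol.
Photons that must be absorbed: 1.08×10⁻⁶ / 0.41 = 2.634×10⁻⁶ mol.
Incident photons needed: 2.634×10⁻⁶ / 0.823 = 3.200×10⁻⁶ mol.
Photon energy: hc/λ = 5.877×10⁻¹⁹ J; per mole, 3.539×10⁵ J mol⁻¹.
Energy required: 3.200×10⁻⁶ × 3.539×10⁵ = 1.132 J.
Time: 1.132 J / 0.000449 W = 2500 s.

t ≈ 2500 s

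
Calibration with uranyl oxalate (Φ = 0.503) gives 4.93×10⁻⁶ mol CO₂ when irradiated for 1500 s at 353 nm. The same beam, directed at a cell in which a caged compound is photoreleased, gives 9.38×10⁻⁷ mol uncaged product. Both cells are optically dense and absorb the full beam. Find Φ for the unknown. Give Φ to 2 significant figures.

Photons absorbed by the actinometer: 4.93×10⁻⁶ / 0.503 = 9.801×10⁻⁶ mol.
Φ(unknown) = 9.38×10⁻⁷ / 9.801×10⁻⁶ = 0.096.

Φ = 0.096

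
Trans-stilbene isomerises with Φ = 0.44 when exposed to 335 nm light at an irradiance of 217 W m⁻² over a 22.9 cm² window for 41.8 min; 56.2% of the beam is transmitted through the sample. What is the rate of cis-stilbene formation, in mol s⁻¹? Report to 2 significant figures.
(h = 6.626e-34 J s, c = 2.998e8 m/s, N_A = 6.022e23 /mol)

Photon energy at 335 nm: hc/λ = (6.626e-34)(2.998e8)/(335e-9) = 5.930e-19 J.
Energy delivered: (217 W m⁻²)(22.9e-4 m²)(2508 s) = 1246 J.
Photons incident: 1246 / 5.930e-19 = 2.101e21, i.e. 2.101e21/6.022e23 = 0.003489 mol.
Fraction absorbed: 1 − 56.2/100 = 0.4380.
Photons absorbed: 0.4380 × 0.003489 = 0.001528 mol.
Product formed: 0.44 × 0.001528 = 6.723e-4 mol.
Rate: 6.723e-4 / 2508 s = 2.7e-7 mol s⁻¹.

2.7e-7 mol s⁻¹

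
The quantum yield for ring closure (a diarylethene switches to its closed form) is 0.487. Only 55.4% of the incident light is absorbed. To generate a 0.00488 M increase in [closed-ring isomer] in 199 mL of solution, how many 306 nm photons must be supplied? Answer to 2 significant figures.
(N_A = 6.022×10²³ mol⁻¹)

2.2×10²¹ photons

Product: (0.00488 M)(0.199 L) = 9.711×10⁻⁴ mol.
Photons that must be absorbed: 9.711×10⁻⁴ / 0.487 = 0.001994 mol.
Incident photons needed: 0.001994 / 0.554 = 0.003599 mol.
Photon count: 0.003599 × 6.022×10²³ = 2.2×10²¹.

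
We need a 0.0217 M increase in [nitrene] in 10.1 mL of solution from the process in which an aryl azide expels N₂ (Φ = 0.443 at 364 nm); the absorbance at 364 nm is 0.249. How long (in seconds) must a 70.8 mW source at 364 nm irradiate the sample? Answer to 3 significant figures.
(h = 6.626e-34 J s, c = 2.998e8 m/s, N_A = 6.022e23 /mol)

Product: (0.0217 M)(0.0101 L) = 2.192e-4 mol.
Photons that must be absorbed: 2.192e-4 / 0.443 = 4.948e-4 mol.
Fraction absorbed: 1 − 10^(−0.249) = 0.4364.
Incident photons needed: 4.948e-4 / 0.4364 = 0.001134 mol.
Photon energy: hc/λ = 5.457e-19 J; per mole, 3.286e5 J mol⁻¹.
Energy required: 0.001134 × 3.286e5 = 372.6 J.
Time: 372.6 J / 0.0708 W = 5260 s.

t ≈ 5260 s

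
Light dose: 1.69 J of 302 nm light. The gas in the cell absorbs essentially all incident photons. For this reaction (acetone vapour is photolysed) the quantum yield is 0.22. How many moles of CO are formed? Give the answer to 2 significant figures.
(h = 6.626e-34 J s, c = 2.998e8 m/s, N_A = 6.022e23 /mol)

9.4e-7 mol

Photon energy at 302 nm: hc/λ = (6.626e-34)(2.998e8)/(302e-9) = 6.578e-19 J.
Photons incident: 1.69 / 6.578e-19 = 2.569e18, i.e. 2.569e18/6.022e23 = 4.266e-6 mol.
Product: Φ × n_abs = 0.22 × 4.266e-6 = 9.385e-7 mol.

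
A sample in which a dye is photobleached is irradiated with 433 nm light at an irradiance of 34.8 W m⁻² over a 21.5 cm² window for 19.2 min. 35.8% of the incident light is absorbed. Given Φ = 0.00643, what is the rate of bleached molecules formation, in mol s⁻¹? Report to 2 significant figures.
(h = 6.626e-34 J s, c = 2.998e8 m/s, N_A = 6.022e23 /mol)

Photon energy at 433 nm: hc/λ = (6.626e-34)(2.998e8)/(433e-9) = 4.588e-19 J.
Energy delivered: (34.8 W m⁻²)(21.5e-4 m²)(1152 s) = 86.19 J.
Photons incident: 86.19 / 4.588e-19 = 1.879e20, i.e. 1.879e20/6.022e23 = 3.120e-4 mol.
Photons absorbed: 0.358 × 3.120e-4 = 1.117e-4 mol.
Product formed: 0.00643 × 1.117e-4 = 7.182e-7 mol.
Rate: 7.182e-7 / 1152 s = 6.2e-10 mol s⁻¹.

6.2e-10 mol s⁻¹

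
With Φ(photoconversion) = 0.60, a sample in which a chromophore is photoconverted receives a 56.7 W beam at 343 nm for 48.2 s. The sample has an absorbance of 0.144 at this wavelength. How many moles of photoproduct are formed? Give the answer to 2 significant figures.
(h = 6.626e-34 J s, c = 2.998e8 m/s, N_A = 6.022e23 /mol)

Photon energy at 343 nm: hc/λ = (6.626e-34)(2.998e8)/(343e-9) = 5.791e-19 J.
Energy delivered: (56.7 W)(48.2 s) = 2733 J.
Photons incident: 2733 / 5.791e-19 = 4.719e21, i.e. 4.719e21/6.022e23 = 0.007836 mol.
Fraction absorbed: 1 − 10^(−0.144) = 0.2822.
Photons absorbed: 0.2822 × 0.007836 = 0.002211 mol.
Product: Φ × n_abs = 0.60 × 0.002211 = 0.001327 mol.

0.0013 mol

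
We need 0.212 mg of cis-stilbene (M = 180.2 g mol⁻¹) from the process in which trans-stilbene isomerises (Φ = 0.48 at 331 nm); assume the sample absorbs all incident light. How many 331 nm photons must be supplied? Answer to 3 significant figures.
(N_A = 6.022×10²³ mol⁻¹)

Product: 0.212 mg / 180.2 g mol⁻¹ = 1.176×10⁻⁶ mol.
Photons that must be absorbed: 1.176×10⁻⁶ / 0.48 = 2.450×10⁻⁶ mol.
Photon count: 2.450×10⁻⁶ × 6.022×10²³ = 1.48×10¹⁸.

1.48×10¹⁸ photons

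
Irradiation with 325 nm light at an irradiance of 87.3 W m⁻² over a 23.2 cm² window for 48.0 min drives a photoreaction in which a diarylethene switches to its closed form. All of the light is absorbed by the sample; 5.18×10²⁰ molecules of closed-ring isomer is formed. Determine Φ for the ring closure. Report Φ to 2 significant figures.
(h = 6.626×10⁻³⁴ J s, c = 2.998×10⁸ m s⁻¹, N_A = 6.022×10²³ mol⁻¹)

Φ = 0.54

Product: 5.18×10²⁰ / 6.022×10²³ = 8.602×10⁻⁴ mol.
Photon energy at 325 nm: hc/λ = (6.626×10⁻³⁴)(2.998×10⁸)/(325×10⁻⁹) = 6.112×10⁻¹⁹ J.
Energy delivered: (87.3 W m⁻²)(23.2×10⁻⁴ m²)(2880 s) = 583.3 J.
Photons incident: 583.3 / 6.112×10⁻¹⁹ = 9.544×10²⁰, i.e. 9.544×10²⁰/6.022×10²³ = 0.001585 mol.
Φ = 8.602×10⁻⁴ mol / 0.001585 mol photons = 0.54.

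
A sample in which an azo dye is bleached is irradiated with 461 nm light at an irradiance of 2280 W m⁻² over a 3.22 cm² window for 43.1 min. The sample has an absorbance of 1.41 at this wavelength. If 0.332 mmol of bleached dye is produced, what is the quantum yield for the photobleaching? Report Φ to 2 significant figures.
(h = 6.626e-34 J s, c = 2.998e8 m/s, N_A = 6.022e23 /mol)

Φ = 0.047

Product: 0.332 mmol = 3.32e-4 mol.
Photon energy at 461 nm: hc/λ = (6.626e-34)(2.998e8)/(461e-9) = 4.309e-19 J.
Energy delivered: (2280 W m⁻²)(3.22e-4 m²)(2586 s) = 1899 J.
Photons incident: 1899 / 4.309e-19 = 4.407e21, i.e. 4.407e21/6.022e23 = 0.007318 mol.
Fraction absorbed: 1 − 10^(−1.41) = 0.9611.
Photons absorbed: 0.9611 × 0.007318 = 0.007033 mol.
Φ = 3.32e-4 mol / 0.007033 mol photons = 0.047.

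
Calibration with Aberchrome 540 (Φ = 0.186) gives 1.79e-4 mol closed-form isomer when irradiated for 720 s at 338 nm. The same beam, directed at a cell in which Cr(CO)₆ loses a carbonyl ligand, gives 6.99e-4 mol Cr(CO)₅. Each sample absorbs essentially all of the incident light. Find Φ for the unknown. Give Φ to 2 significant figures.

Φ = 0.73

Photons absorbed by the actinometer: 1.79e-4 / 0.186 = 9.624e-4 mol.
Φ(unknown) = 6.99e-4 / 9.624e-4 = 0.73.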